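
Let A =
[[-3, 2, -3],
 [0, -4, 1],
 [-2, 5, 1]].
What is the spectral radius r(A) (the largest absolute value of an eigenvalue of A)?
r(A) ≈ 5.5581

The eigenvalues of A are the roots of its characteristic polynomial. With M = A (coefficients from the trace, the sum of principal 2x2 minors, and det A):
  p(λ) = det(λ I - M) = λ^3 + 6λ^2 - 6λ - 47.
No integer candidate from the rational root theorem (±divisors of 47) is a root, so the roots are irrational. The cubic discriminant is Δ = 13581 > 0, so there are three distinct real roots. p(-6) = -11 and p(-5) = 8 have opposite signs, so a root lies in (-6, -5); Newton's method refines it to λ ≈ -5.5581. p(-4) = 9 and p(-3) = -2 have opposite signs, so a root lies in (-4, -3); Newton's method refines it to λ ≈ -3.1373. p(2) = -27 and p(3) = 16 have opposite signs, so a root lies in (2, 3); Newton's method refines it to λ ≈ 2.6954. Check (Vieta): the three roots sum to -6, matching tr M = -6.
Thus the eigenvalues (to 4 decimals) are -5.5581 (modulus 5.5581); -3.1373 (modulus 3.1373); 2.6954 (modulus 2.6954). The spectral radius is the largest modulus: r(A) ≈ 5.5581. (Cross-check: r(A) ≤ ||A||_2 ≈ 7.2741; equality holds whenever A is normal, though it can also hold for some non-normal A.)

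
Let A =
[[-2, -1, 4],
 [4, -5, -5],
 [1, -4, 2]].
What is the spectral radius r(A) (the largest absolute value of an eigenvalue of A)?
r(A) ≈ 7.6435

The eigenvalues of A are the roots of its characteristic polynomial. With M = A (coefficients from the trace, the sum of principal 2x2 minors, and det A):
  p(λ) = det(λ I - M) = λ^3 + 5λ^2 - 24λ - 29.
No integer candidate from the rational root theorem (±divisors of 29) is a root, so the roots are irrational. The cubic discriminant is Δ = 124129 > 0, so there are three distinct real roots. p(-8) = -29 and p(-7) = 41 have opposite signs, so a root lies in (-8, -7); Newton's method refines it to λ ≈ -7.6435. p(-2) = 31 and p(-1) = -1 have opposite signs, so a root lies in (-2, -1); Newton's method refines it to λ ≈ -1.0322. p(3) = -29 and p(4) = 19 have opposite signs, so a root lies in (3, 4); Newton's method refines it to λ ≈ 3.6757. Check (Vieta): the three roots sum to -5, matching tr M = -5.
Thus the eigenvalues (to 4 decimals) are -7.6435 (modulus 7.6435); -1.0322 (modulus 1.0322); 3.6757 (modulus 3.6757). The spectral radius is the largest modulus: r(A) ≈ 7.6435. (Cross-check: r(A) ≤ ||A||_2 ≈ 8.7872; equality holds whenever A is normal, though it can also hold for some non-normal A.)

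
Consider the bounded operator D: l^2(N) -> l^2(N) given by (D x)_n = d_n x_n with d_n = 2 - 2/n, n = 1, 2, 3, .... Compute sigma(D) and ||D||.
sigma(D) = {2 - 2/n : n ≥ 1} ∪ {2}; ||D|| = 2

A bounded diagonal operator on l^2 with diagonal entries d_n has spectrum equal to the closure of {d_n : n ≥ 1}: every d_n is an eigenvalue (with eigenvector e_n), so {d_n} ⊂ sigma(D); the spectrum is closed, so its closure is too; and for lambda not in the closure, (D - lambda I) has bounded inverse (the diagonal entries 1/(d_n - lambda) are bounded). For our sequence d_n = 2 - 2/n, n = 1, 2, 3, ...:
  - {d_n} = {2 - 2/n : n ≥ 1}; the only limit point is 2
  - closure = {2 - 2/n : n ≥ 1} ∪ {2}
For the norm: a diagonal operator has ||D|| = sup_n |d_n|. Here d_n = 2 - 2/n increases monotonically from d_1 = 0 toward 2, with all terms in [0, 2); so sup_n |d_n| = 2 (the supremum is the limit, not attained). So ||D|| = 2.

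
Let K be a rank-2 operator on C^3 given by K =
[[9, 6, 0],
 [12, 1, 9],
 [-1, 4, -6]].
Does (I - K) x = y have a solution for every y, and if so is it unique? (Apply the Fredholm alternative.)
(I - K) is invertible (det(I - K) = -162 ≠ 0), so for every y in C^3 the equation (I - K) x = y has a unique solution.

K has rank 2 and factors as K = U V^T = u1 v1^T + u2 v2^T with u1 = (0, 3, -2), v1 = (2, -1, 3), u2 = (3, 2, 1), v2 = (3, 2, 0) (multiplying out reproduces the displayed K). The nonzero eigenvalues of U V^T coincide with those of the 2 x 2 matrix G = V^T U = [[v1·u1, v1·u2], [v2·u1, v2·u2]] = [[-9, 7], [6, 13]], and by the Sylvester determinant identity det(I_3 - U V^T) = det(I_2 - V^T U) = det([[10, -7], [-6, -12]]) = (10)(-12) - (-7)(-6) = -162. (Direct check: I - K =
[[-8, -6, 0],
 [-12, 0, -9],
 [1, -4, 7]]
has determinant -162.) The finite-dimensional Fredholm alternative says: either (I - K) is invertible, or ker(I - K) ≠ {0} and then range(I - K) = ker((I - K)^*)^⊥, with dim ker(I - K) = dim ker((I - K)^*). Since det(I - K) ≠ 0, 1 is not an eigenvalue of K and ker(I - K) = {0}, so we are in the first case: for every y there is a unique x = (I - K)^(-1) y. (Explicitly, by the Woodbury identity, (I - U V^T)^(-1) = I + U (I_2 - G)^(-1) V^T.)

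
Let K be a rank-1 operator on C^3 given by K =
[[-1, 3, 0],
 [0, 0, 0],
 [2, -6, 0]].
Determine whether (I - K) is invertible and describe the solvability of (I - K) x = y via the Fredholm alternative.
(I - K) is invertible (det(I - K) = 2 ≠ 0), so for every y in C^3 the equation (I - K) x = y has a unique solution.

K has rank 1, so it is an outer product K = u v^T: every row of K is a multiple of one row vector. Reading off the entries, u = (-1, 0, 2) and v = (1, -3, 0) (row i of K equals u_i·v^T). A rank-one matrix u v^T satisfies K u = u (v·u) and kills the (2)-dimensional subspace v^⊥, so its characteristic polynomial is lambda^2 (lambda - v·u) with v·u = tr K = -1. Hence the eigenvalues of I - K are 1 (multiplicity 2) and 1 - (-1) = 2, so det(I - K) = 2. (Direct check: I - K =
[[2, -3, 0],
 [0, 1, 0],
 [-2, 6, 1]]
has determinant 2.) The finite-dimensional Fredholm alternative says: either (I - K) is invertible, or ker(I - K) ≠ {0} and then range(I - K) = ker((I - K)^*)^⊥, with dim ker(I - K) = dim ker((I - K)^*). Since det(I - K) ≠ 0, 1 is not an eigenvalue of K and ker(I - K) = {0}, so we are in the first case: for every y there is a unique x = (I - K)^(-1) y. Explicitly, by the Sherman–Morrison formula, (I - u v^T)^(-1) = I + u v^T/(1 - v·u), i.e. (I - K)^(-1) = I + K/(2).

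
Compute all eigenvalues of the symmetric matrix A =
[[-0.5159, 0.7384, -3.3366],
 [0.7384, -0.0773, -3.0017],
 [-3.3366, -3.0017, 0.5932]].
sigma(A) ≈ {-4, -1, 5}

A is real symmetric, so its spectrum consists of real eigenvalues. Expanding the characteristic polynomial of the displayed matrix gives
  det(λ I - A) = p(λ) = λ^3 + (0)λ^2 + (-21)λ + (-20).
Solving p(λ) = 0 yields eigenvalues ≈ -4, -1, 5. (A is shown rounded to 4 decimals, so these recover the underlying integer eigenvalues to within that precision.)
Verification: the trace of A = 0 equals the sum of eigenvalues 0, and det(A) ≈ 20.0000 matches the eigenvalue product 20.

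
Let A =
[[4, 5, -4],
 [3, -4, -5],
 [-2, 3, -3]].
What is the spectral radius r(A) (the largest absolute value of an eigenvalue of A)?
r(A) ≈ 6.1541

The eigenvalues of A are the roots of its characteristic polynomial. With M = A (coefficients from the trace, the sum of principal 2x2 minors, and det A):
  p(λ) = det(λ I - M) = λ^3 + 3λ^2 - 24λ - 199.
No integer candidate from the rational root theorem (±divisors of 199) is a root, so the roots are irrational. The cubic discriminant is Δ = -729351 < 0, so there is one real root and a complex-conjugate pair. p(6) = -19 and p(7) = 123 have opposite signs, so a root lies in (6, 7); Newton's method refines it to λ ≈ 6.1541. Dividing out (λ - (6.1541)) leaves approximately λ^2 + 9.1541λ + 32.3359. For λ^2 + 9.1541λ + 32.3359 the discriminant is -45.5454. It is negative, so the remaining roots are the complex-conjugate pair λ ≈ -4.5771 ± 3.3744i. Their product equals the constant term, so |λ|^2 ≈ 32.3359 and |λ| ≈ 5.6865.
Thus the eigenvalues (to 4 decimals) are 6.1541 (modulus 6.1541); -4.5771 ± 3.3744i (modulus 5.6865). The spectral radius is the largest modulus: r(A) ≈ 6.1541. (Cross-check: r(A) ≤ ||A||_2 ≈ 8.3843; equality holds whenever A is normal, though it can also hold for some non-normal A.)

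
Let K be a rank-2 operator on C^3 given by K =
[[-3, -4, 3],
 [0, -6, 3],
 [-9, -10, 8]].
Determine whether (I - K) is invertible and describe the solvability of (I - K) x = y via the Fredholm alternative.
(I - K) is invertible (det(I - K) = 5 ≠ 0), so for every y in C^3 the equation (I - K) x = y has a unique solution.

K has rank 2 and factors as K = U V^T = u1 v1^T + u2 v2^T with u1 = (-1, 0, -3), v1 = (3, 2, -2), u2 = (1, 3, 2), v2 = (0, -2, 1) (multiplying out reproduces the displayed K). The nonzero eigenvalues of U V^T coincide with those of the 2 x 2 matrix G = V^T U = [[v1·u1, v1·u2], [v2·u1, v2·u2]] = [[3, 5], [-3, -4]], and by the Sylvester determinant identity det(I_3 - U V^T) = det(I_2 - V^T U) = det([[-2, -5], [3, 5]]) = (-2)(5) - (-5)(3) = 5. (Direct check: I - K =
[[4, 4, -3],
 [0, 7, -3],
 [9, 10, -7]]
has determinant 5.) The finite-dimensional Fredholm alternative says: either (I - K) is invertible, or ker(I - K) ≠ {0} and then range(I - K) = ker((I - K)^*)^⊥, with dim ker(I - K) = dim ker((I - K)^*). Since det(I - K) ≠ 0, 1 is not an eigenvalue of K and ker(I - K) = {0}, so we are in the first case: for every y there is a unique x = (I - K)^(-1) y. (Explicitly, by the Woodbury identity, (I - U V^T)^(-1) = I + U (I_2 - G)^(-1) V^T.)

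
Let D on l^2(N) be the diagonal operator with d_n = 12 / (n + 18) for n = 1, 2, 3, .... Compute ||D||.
||D|| = 12/19 (attained at n = 1)

For D diagonal, ||D|| = sup_n |d_n| = sup_n 12/(n + 18). This is positive and strictly decreasing in n, so the supremum is attained at n = 1: d_1 = 12/(1 + 18) = 12/19. Hence ||D|| = 12/19.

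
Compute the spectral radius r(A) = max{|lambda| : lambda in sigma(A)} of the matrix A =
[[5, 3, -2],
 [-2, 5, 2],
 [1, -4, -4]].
r(A) = sqrt(28) ≈ 5.2915

The eigenvalues of A are the roots of its characteristic polynomial. With M = A (coefficients from the trace, the sum of principal 2x2 minors, and det A):
  p(λ) = det(λ I - M) = λ^3 - 6λ^2 + λ + 84.
By the rational root theorem any rational root is an integer divisor of 84. Testing λ = -3: p(-3) = -27 - 54 - 3 + 84 = 0, so λ = -3 is a root. Dividing out (λ + 3) leaves p(λ) = (λ + 3)(λ^2 - 9λ + 28). For λ^2 - 9λ + 28 the discriminant is -31. It is negative, so the roots are the complex-conjugate pair λ = 9/2 ± (sqrt(31)/2) i ≈ 4.5 ± 2.7839i. For a conjugate pair the product of the roots equals the constant term, so |λ|^2 = 28 and |λ| = sqrt(28) ≈ 5.2915.
Thus the eigenvalues (to 4 decimals) are 4.5 ± 2.7839i (modulus 5.2915); -3 (modulus 3). The spectral radius is the largest modulus: r(A) = sqrt(28) ≈ 5.2915. (Cross-check: r(A) ≤ ||A||_2 ≈ 7.9373; equality holds whenever A is normal, though it can also hold for some non-normal A.)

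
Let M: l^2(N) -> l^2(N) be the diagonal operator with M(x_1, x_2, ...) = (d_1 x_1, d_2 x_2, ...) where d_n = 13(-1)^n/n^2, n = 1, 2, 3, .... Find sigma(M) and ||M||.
sigma(M) = {13(-1)^n/n^2 : n ≥ 1} ∪ {0}; ||M|| = 13

A bounded diagonal operator on l^2 with diagonal entries d_n has spectrum equal to the closure of {d_n : n ≥ 1}: every d_n is an eigenvalue (with eigenvector e_n), so {d_n} ⊂ sigma(M); the spectrum is closed, so its closure is too; and for lambda not in the closure, (M - lambda I) has bounded inverse (the diagonal entries 1/(d_n - lambda) are bounded). For our sequence d_n = 13(-1)^n/n^2, n = 1, 2, 3, ...:
  - {d_n} = {13(-1)^n/n^2 : n ≥ 1}; the only limit point is 0
  - closure = {13(-1)^n/n^2 : n ≥ 1} ∪ {0}
For the norm: a diagonal operator has ||M|| = sup_n |d_n|. Here |d_n| = 13/n^2 is decreasing, so sup_n |d_n| = |d_1| = 13. So ||M|| = 13.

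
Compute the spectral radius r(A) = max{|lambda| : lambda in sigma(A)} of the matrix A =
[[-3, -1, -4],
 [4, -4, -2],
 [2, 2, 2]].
r(A) = 4

The eigenvalues of A are the roots of its characteristic polynomial. With M = A (coefficients from the trace, the sum of principal 2x2 minors, and det A):
  p(λ) = det(λ I - M) = λ^3 + 5λ^2 + 14λ + 40.
By the rational root theorem any rational root is an integer divisor of 40. Testing λ = -4: p(-4) = -64 + 80 - 56 + 40 = 0, so λ = -4 is a root. Dividing out (λ + 4) leaves p(λ) = (λ + 4)(λ^2 + λ + 10). For λ^2 + λ + 10 the discriminant is -39. It is negative, so the roots are the complex-conjugate pair λ = -1/2 ± (sqrt(39)/2) i ≈ -0.5 ± 3.1225i. For a conjugate pair the product of the roots equals the constant term, so |λ|^2 = 10 and |λ| = sqrt(10) ≈ 3.1623.
Thus the eigenvalues (to 4 decimals) are -0.5 ± 3.1225i (modulus 3.1623); -4 (modulus 4). The spectral radius is the largest modulus: r(A) = 4. (Cross-check: r(A) ≤ ||A||_2 ≈ 6.2108; equality holds whenever A is normal, though it can also hold for some non-normal A.)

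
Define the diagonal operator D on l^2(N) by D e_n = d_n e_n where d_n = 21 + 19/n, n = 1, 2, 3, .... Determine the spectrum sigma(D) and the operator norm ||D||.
sigma(D) = {21 + 19/n : n ≥ 1} ∪ {21}; ||D|| = 40

A bounded diagonal operator on l^2 with diagonal entries d_n has spectrum equal to the closure of {d_n : n ≥ 1}: every d_n is an eigenvalue (with eigenvector e_n), so {d_n} ⊂ sigma(D); the spectrum is closed, so its closure is too; and for lambda not in the closure, (D - lambda I) has bounded inverse (the diagonal entries 1/(d_n - lambda) are bounded). For our sequence d_n = 21 + 19/n, n = 1, 2, 3, ...:
  - {d_n} = {21 + 19/n : n ≥ 1}; the only limit point is 21
  - closure = {21 + 19/n : n ≥ 1} ∪ {21}
For the norm: a diagonal operator has ||D|| = sup_n |d_n|. Here d_n = 21 + 19/n is positive and decreasing, so sup_n |d_n| = d_1 = 21 + 19 = 40. So ||D|| = 40.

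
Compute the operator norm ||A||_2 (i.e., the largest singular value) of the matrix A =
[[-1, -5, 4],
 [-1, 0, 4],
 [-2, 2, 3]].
||A||_2 ≈ 7.3131 (= sqrt(largest eigenvalue of A^T A))

||A||_2 = sigma_max(A) = sqrt(lambda_max(A^T A)). Form the symmetric matrix M = A^T A =
[[6, 1, -14],
 [1, 29, -14],
 [-14, -14, 41]].
Its characteristic polynomial (trace, sum of principal 2x2 minors, determinant of M give the coefficients) is
  p(λ) = det(λ I - M) = λ^3 - 76λ^2 + 1216λ - 625.
No integer candidate from the rational root theorem (±divisors of 625) is a root, so the roots are irrational. The cubic discriminant is Δ = 1280227397 > 0, so there are three distinct real roots. p(0) = -625 and p(1) = 516 have opposite signs, so a root lies in (0, 1); Newton's method refines it to λ ≈ 0.5315. p(21) = 656 and p(22) = -9 have opposite signs, so a root lies in (21, 22); Newton's method refines it to λ ≈ 21.9867. p(53) = -784 and p(54) = 887 have opposite signs, so a root lies in (53, 54); Newton's method refines it to λ ≈ 53.4818. Check (Vieta): the three roots sum to 76, matching tr M = 76.
So the eigenvalues of A^T A are ≈ 0.5315, 21.9867, 53.4818 (all ≥ 0, as they must be for A^T A). The largest is λ_max ≈ 53.4818, hence ||A||_2 = sqrt(λ_max) ≈ 7.3131.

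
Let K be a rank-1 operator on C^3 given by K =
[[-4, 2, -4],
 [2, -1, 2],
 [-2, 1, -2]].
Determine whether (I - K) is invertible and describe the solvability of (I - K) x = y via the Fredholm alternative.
(I - K) is invertible (det(I - K) = 8 ≠ 0), so for every y in C^3 the equation (I - K) x = y has a unique solution.

K has rank 1, so it is an outer product K = u v^T: every row of K is a multiple of one row vector. Reading off the entries, u = (2, -1, 1) and v = (-2, 1, -2) (row i of K equals u_i·v^T). A rank-one matrix u v^T satisfies K u = u (v·u) and kills the (2)-dimensional subspace v^⊥, so its characteristic polynomial is lambda^2 (lambda - v·u) with v·u = tr K = -7. Hence the eigenvalues of I - K are 1 (multiplicity 2) and 1 - (-7) = 8, so det(I - K) = 8. (Direct check: I - K =
[[5, -2, 4],
 [-2, 2, -2],
 [2, -1, 3]]
has determinant 8.) The finite-dimensional Fredholm alternative says: either (I - K) is invertible, or ker(I - K) ≠ {0} and then range(I - K) = ker((I - K)^*)^⊥, with dim ker(I - K) = dim ker((I - K)^*). Since det(I - K) ≠ 0, 1 is not an eigenvalue of K and ker(I - K) = {0}, so we are in the first case: for every y there is a unique x = (I - K)^(-1) y. Explicitly, by the Sherman–Morrison formula, (I - u v^T)^(-1) = I + u v^T/(1 - v·u), i.e. (I - K)^(-1) = I + K/(8).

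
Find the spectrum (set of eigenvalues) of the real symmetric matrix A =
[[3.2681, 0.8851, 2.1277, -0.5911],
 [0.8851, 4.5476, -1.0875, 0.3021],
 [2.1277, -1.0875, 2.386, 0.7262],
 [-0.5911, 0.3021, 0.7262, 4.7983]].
sigma(A) ≈ {0, 5} (5 with multiplicity 3)

A is real symmetric, so its spectrum consists of real eigenvalues. Expanding the characteristic polynomial of the displayed matrix gives
  det(λ I - A) = p(λ) = λ^4 + (-15)λ^3 + (75)λ^2 + (-124.9989)λ + (-0.0027).
Solving p(λ) = 0 yields eigenvalues ≈ 0, 5, 5, 5. (A is shown rounded to 4 decimals, so these recover the underlying integer eigenvalues to within that precision.)
Verification: the trace of A = 15 equals the sum of eigenvalues 15, and det(A) ≈ -0.0027 matches the eigenvalue product 0.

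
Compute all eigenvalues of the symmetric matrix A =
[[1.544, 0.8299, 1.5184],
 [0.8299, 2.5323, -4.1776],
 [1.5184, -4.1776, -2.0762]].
sigma(A) ≈ {-5, 2, 5}

A is real symmetric, so its spectrum consists of real eigenvalues. Expanding the characteristic polynomial of the displayed matrix gives
  det(λ I - A) = p(λ) = λ^3 + (-2)λ^2 + (-25)λ + (50.001).
Solving p(λ) = 0 yields eigenvalues ≈ -5, 2, 5. (A is shown rounded to 4 decimals, so these recover the underlying integer eigenvalues to within that precision.)
Verification: the trace of A = 2 equals the sum of eigenvalues 2, and det(A) ≈ -50.0010 matches the eigenvalue product -50.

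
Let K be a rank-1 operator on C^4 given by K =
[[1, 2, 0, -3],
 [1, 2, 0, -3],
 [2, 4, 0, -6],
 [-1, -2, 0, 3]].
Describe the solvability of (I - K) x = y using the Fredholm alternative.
(I - K) is invertible (det(I - K) = -5 ≠ 0), so for every y in C^4 the equation (I - K) x = y has a unique solution.

K has rank 1, so it is an outer product K = u v^T: every row of K is a multiple of one row vector. Reading off the entries, u = (-1, -1, -2, 1) and v = (-1, -2, 0, 3) (row i of K equals u_i·v^T). A rank-one matrix u v^T satisfies K u = u (v·u) and kills the (3)-dimensional subspace v^⊥, so its characteristic polynomial is lambda^3 (lambda - v·u) with v·u = tr K = 6. Hence the eigenvalues of I - K are 1 (multiplicity 3) and 1 - (6) = -5, so det(I - K) = -5. (Direct check: I - K =
[[0, -2, 0, 3],
 [-1, -1, 0, 3],
 [-2, -4, 1, 6],
 [1, 2, 0, -2]]
has determinant -5.) The finite-dimensional Fredholm alternative says: either (I - K) is invertible, or ker(I - K) ≠ {0} and then range(I - K) = ker((I - K)^*)^⊥, with dim ker(I - K) = dim ker((I - K)^*). Since det(I - K) ≠ 0, 1 is not an eigenvalue of K and ker(I - K) = {0}, so we are in the first case: for every y there is a unique x = (I - K)^(-1) y. Explicitly, by the Sherman–Morrison formula, (I - u v^T)^(-1) = I + u v^T/(1 - v·u), i.e. (I - K)^(-1) = I + K/(-5).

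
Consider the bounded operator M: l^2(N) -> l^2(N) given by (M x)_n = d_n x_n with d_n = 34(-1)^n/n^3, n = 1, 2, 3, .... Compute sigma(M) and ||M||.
sigma(M) = {34(-1)^n/n^3 : n ≥ 1} ∪ {0}; ||M|| = 34

A bounded diagonal operator on l^2 with diagonal entries d_n has spectrum equal to the closure of {d_n : n ≥ 1}: every d_n is an eigenvalue (with eigenvector e_n), so {d_n} ⊂ sigma(M); the spectrum is closed, so its closure is too; and for lambda not in the closure, (M - lambda I) has bounded inverse (the diagonal entries 1/(d_n - lambda) are bounded). For our sequence d_n = 34(-1)^n/n^3, n = 1, 2, 3, ...:
  - {d_n} = {34(-1)^n/n^3 : n ≥ 1}; the only limit point is 0
  - closure = {34(-1)^n/n^3 : n ≥ 1} ∪ {0}
For the norm: a diagonal operator has ||M|| = sup_n |d_n|. Here |d_n| = 34/n^3 is decreasing, so sup_n |d_n| = |d_1| = 34. So ||M|| = 34.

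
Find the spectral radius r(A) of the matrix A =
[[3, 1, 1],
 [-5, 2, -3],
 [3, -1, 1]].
r(A) ≈ 3.7163

The eigenvalues of A are the roots of its characteristic polynomial. With M = A (coefficients from the trace, the sum of principal 2x2 minors, and det A):
  p(λ) = det(λ I - M) = λ^3 - 6λ^2 + 10λ + 8.
No integer candidate from the rational root theorem (±divisors of 8) is a root, so the roots are irrational. The cubic discriminant is Δ = -3856 < 0, so there is one real root and a complex-conjugate pair. p(-1) = -9 and p(0) = 8 have opposite signs, so a root lies in (-1, 0); Newton's method refines it to λ ≈ -0.5792. Dividing out (λ - (-0.5792)) leaves approximately λ^2 - 6.5792λ + 13.811. For λ^2 - 6.5792λ + 13.811 the discriminant is -11.9576. It is negative, so the remaining roots are the complex-conjugate pair λ ≈ 3.2896 ± 1.729i. Their product equals the constant term, so |λ|^2 ≈ 13.811 and |λ| ≈ 3.7163.
Thus the eigenvalues (to 4 decimals) are -0.5792 (modulus 0.5792); 3.2896 ± 1.729i (modulus 3.7163). The spectral radius is the largest modulus: r(A) ≈ 3.7163. (Cross-check: r(A) ≤ ||A||_2 ≈ 7.4899; equality holds whenever A is normal, though it can also hold for some non-normal A.)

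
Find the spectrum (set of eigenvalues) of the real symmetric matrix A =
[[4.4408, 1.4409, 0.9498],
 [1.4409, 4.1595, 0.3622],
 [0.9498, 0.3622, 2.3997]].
sigma(A) ≈ {2, 3, 6}

A is real symmetric, so its spectrum consists of real eigenvalues. Expanding the characteristic polynomial of the displayed matrix gives
  det(λ I - A) = p(λ) = λ^3 + (-11)λ^2 + (36)λ + (-36).
Solving p(λ) = 0 yields eigenvalues ≈ 2, 3, 6. (A is shown rounded to 4 decimals, so these recover the underlying integer eigenvalues to within that precision.)
Verification: the trace of A = 11 equals the sum of eigenvalues 11, and det(A) ≈ 36.0003 matches the eigenvalue product 36.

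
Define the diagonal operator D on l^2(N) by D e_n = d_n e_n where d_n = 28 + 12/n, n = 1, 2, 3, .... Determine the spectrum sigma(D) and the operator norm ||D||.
sigma(D) = {28 + 12/n : n ≥ 1} ∪ {28}; ||D|| = 40

A bounded diagonal operator on l^2 with diagonal entries d_n has spectrum equal to the closure of {d_n : n ≥ 1}: every d_n is an eigenvalue (with eigenvector e_n), so {d_n} ⊂ sigma(D); the spectrum is closed, so its closure is too; and for lambda not in the closure, (D - lambda I) has bounded inverse (the diagonal entries 1/(d_n - lambda) are bounded). For our sequence d_n = 28 + 12/n, n = 1, 2, 3, ...:
  - {d_n} = {28 + 12/n : n ≥ 1}; the only limit point is 28
  - closure = {28 + 12/n : n ≥ 1} ∪ {28}
For the norm: a diagonal operator has ||D|| = sup_n |d_n|. Here d_n = 28 + 12/n is positive and decreasing, so sup_n |d_n| = d_1 = 28 + 12 = 40. So ||D|| = 40.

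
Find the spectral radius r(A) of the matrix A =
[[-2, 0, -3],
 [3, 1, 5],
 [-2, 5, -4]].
r(A) ≈ 8.3663

The eigenvalues of A are the roots of its characteristic polynomial. With M = A (coefficients from the trace, the sum of principal 2x2 minors, and det A):
  p(λ) = det(λ I - M) = λ^3 + 5λ^2 - 29λ - 7.
No integer candidate from the rational root theorem (±divisors of 7) is a root, so the roots are irrational. The cubic discriminant is Δ = 139028 > 0, so there are three distinct real roots. p(-9) = -70 and p(-8) = 33 have opposite signs, so a root lies in (-9, -8); Newton's method refines it to λ ≈ -8.3663. p(-1) = 26 and p(0) = -7 have opposite signs, so a root lies in (-1, 0); Newton's method refines it to λ ≈ -0.2325. p(3) = -22 and p(4) = 21 have opposite signs, so a root lies in (3, 4); Newton's method refines it to λ ≈ 3.5988. Check (Vieta): the three roots sum to -5, matching tr M = -5.
Thus the eigenvalues (to 4 decimals) are -8.3663 (modulus 8.3663); -0.2325 (modulus 0.2325); 3.5988 (modulus 3.5988). The spectral radius is the largest modulus: r(A) ≈ 8.3663. (Cross-check: r(A) ≤ ||A||_2 ≈ 8.5259; equality holds whenever A is normal, though it can also hold for some non-normal A.)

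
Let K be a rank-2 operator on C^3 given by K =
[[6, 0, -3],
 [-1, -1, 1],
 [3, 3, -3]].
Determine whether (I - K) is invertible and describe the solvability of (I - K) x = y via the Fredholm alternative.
(I - K) is invertible (det(I - K) = -16 ≠ 0), so for every y in C^3 the equation (I - K) x = y has a unique solution.

K has rank 2 and factors as K = U V^T = u1 v1^T + u2 v2^T with u1 = (0, -1, 3), v1 = (3, 1, -2), u2 = (3, 1, -3), v2 = (2, 0, -1) (multiplying out reproduces the displayed K). The nonzero eigenvalues of U V^T coincide with those of the 2 x 2 matrix G = V^T U = [[v1·u1, v1·u2], [v2·u1, v2·u2]] = [[-7, 16], [-3, 9]], and by the Sylvester determinant identity det(I_3 - U V^T) = det(I_2 - V^T U) = det([[8, -16], [3, -8]]) = (8)(-8) - (-16)(3) = -16. (Direct check: I - K =
[[-5, 0, 3],
 [1, 2, -1],
 [-3, -3, 4]]
has determinant -16.) The finite-dimensional Fredholm alternative says: either (I - K) is invertible, or ker(I - K) ≠ {0} and then range(I - K) = ker((I - K)^*)^⊥, with dim ker(I - K) = dim ker((I - K)^*). Since det(I - K) ≠ 0, 1 is not an eigenvalue of K and ker(I - K) = {0}, so we are in the first case: for every y there is a unique x = (I - K)^(-1) y. (Explicitly, by the Woodbury identity, (I - U V^T)^(-1) = I + U (I_2 - G)^(-1) V^T.)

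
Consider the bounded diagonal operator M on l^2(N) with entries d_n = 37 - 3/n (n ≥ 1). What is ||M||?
||M|| = 37

For a diagonal operator on l^2 with entries d_n, ||M|| = sup_n |d_n|. Here d_1 = 34, d_2 = 71/2, ..., and d_n = 37 - 3/n increases monotonically toward 37. All terms lie in [34, 37), so |d_n| = d_n and the supremum is the limit 37, which is not attained by any individual d_n. Hence ||M|| = 37.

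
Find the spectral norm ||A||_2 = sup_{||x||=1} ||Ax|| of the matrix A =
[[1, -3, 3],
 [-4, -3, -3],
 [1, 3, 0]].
||A||_2 ≈ 6.301 (= sqrt(largest eigenvalue of A^T A))

||A||_2 = sigma_max(A) = sqrt(lambda_max(A^T A)). Form the symmetric matrix M = A^T A =
[[18, 12, 15],
 [12, 27, 0],
 [15, 0, 18]].
Its characteristic polynomial (trace, sum of principal 2x2 minors, determinant of M give the coefficients) is
  p(λ) = det(λ I - M) = λ^3 - 63λ^2 + 927λ - 81.
No integer candidate from the rational root theorem (±divisors of 81) is a root, so the roots are irrational. The cubic discriminant is Δ = 228241152 > 0, so there are three distinct real roots. p(0) = -81 and p(1) = 784 have opposite signs, so a root lies in (0, 1); Newton's method refines it to λ ≈ 0.0879. p(23) = 80 and p(24) = -297 have opposite signs, so a root lies in (23, 24); Newton's method refines it to λ ≈ 23.209. p(39) = -432 and p(40) = 199 have opposite signs, so a root lies in (39, 40); Newton's method refines it to λ ≈ 39.7031. Check (Vieta): the three roots sum to 63, matching tr M = 63.
So the eigenvalues of A^T A are ≈ 0.0879, 23.209, 39.7031 (all ≥ 0, as they must be for A^T A). The largest is λ_max ≈ 39.7031, hence ||A||_2 = sqrt(λ_max) ≈ 6.301.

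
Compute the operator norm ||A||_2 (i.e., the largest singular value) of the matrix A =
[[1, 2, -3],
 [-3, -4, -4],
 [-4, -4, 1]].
||A||_2 ≈ 7.941 (= sqrt(largest eigenvalue of A^T A))

||A||_2 = sigma_max(A) = sqrt(lambda_max(A^T A)). Form the symmetric matrix M = A^T A =
[[26, 30, 5],
 [30, 36, 6],
 [5, 6, 26]].
Its characteristic polynomial (trace, sum of principal 2x2 minors, determinant of M give the coefficients) is
  p(λ) = det(λ I - M) = λ^3 - 88λ^2 + 1587λ - 900.
No integer candidate from the rational root theorem (±divisors of 900) is a root, so the roots are irrational. The cubic discriminant is Δ = 3303180324 > 0, so there are three distinct real roots. p(0) = -900 and p(1) = 600 have opposite signs, so a root lies in (0, 1); Newton's method refines it to λ ≈ 0.586. p(24) = 324 and p(25) = -600 have opposite signs, so a root lies in (24, 25); Newton's method refines it to λ ≈ 24.3543. p(63) = -144 and p(64) = 2364 have opposite signs, so a root lies in (63, 64); Newton's method refines it to λ ≈ 63.0597. Check (Vieta): the three roots sum to 88, matching tr M = 88.
So the eigenvalues of A^T A are ≈ 0.586, 24.3543, 63.0597 (all ≥ 0, as they must be for A^T A). The largest is λ_max ≈ 63.0597, hence ||A||_2 = sqrt(λ_max) ≈ 7.941.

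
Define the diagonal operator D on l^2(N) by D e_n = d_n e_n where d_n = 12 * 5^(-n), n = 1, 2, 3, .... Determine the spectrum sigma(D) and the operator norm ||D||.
sigma(D) = {12 * 5^(-n) : n ≥ 1} ∪ {0}; ||D|| = 12/5

A bounded diagonal operator on l^2 with diagonal entries d_n has spectrum equal to the closure of {d_n : n ≥ 1}: every d_n is an eigenvalue (with eigenvector e_n), so {d_n} ⊂ sigma(D); the spectrum is closed, so its closure is too; and for lambda not in the closure, (D - lambda I) has bounded inverse (the diagonal entries 1/(d_n - lambda) are bounded). For our sequence d_n = 12 * 5^(-n), n = 1, 2, 3, ...:
  - {d_n} = {12 * 5^(-n) : n ≥ 1}; the only limit point is 0
  - closure = {12 * 5^(-n) : n ≥ 1} ∪ {0}
For the norm: a diagonal operator has ||D|| = sup_n |d_n|. Here d_n = 12 * 5^(-n) is positive and decreasing, so sup_n |d_n| = d_1 = 12/5. So ||D|| = 12/5.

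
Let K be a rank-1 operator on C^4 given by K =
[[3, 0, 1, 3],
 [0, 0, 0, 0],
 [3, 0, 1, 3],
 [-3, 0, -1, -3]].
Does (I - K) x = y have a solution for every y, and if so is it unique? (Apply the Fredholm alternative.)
(I - K) is singular (det(I - K) = 0, i.e. 1 ∈ sigma(K)). (I - K) x = y is solvable iff y ⊥ ker((I - K)^*) = span{(3, 0, 1, 3)}, i.e. iff 3y_1 + y_3 + 3y_4 = 0. When solvable, the solutions are x = y + c·(1, 0, 1, -1), c arbitrary (ker(I - K) = span{(1, 0, 1, -1)}, dimension 1).

K has rank 1, so it is an outer product K = u v^T: every row of K is a multiple of one row vector. Reading off the entries, u = (1, 0, 1, -1) and v = (3, 0, 1, 3) (row i of K equals u_i·v^T). A rank-one matrix u v^T satisfies K u = u (v·u) and kills the (3)-dimensional subspace v^⊥, so its characteristic polynomial is lambda^3 (lambda - v·u) with v·u = tr K = 1. Hence the eigenvalues of I - K are 1 (multiplicity 3) and 1 - (1) = 0, so det(I - K) = 0. (Direct check: I - K =
[[-2, 0, -1, -3],
 [0, 1, 0, 0],
 [-3, 0, 0, -3],
 [3, 0, 1, 4]]
has determinant 0.) So 1 is an eigenvalue of K and (I - K) is not invertible. The finite-dimensional Fredholm alternative says: either (I - K) is invertible, or ker(I - K) ≠ {0} and then range(I - K) = ker((I - K)^*)^⊥, with dim ker(I - K) = dim ker((I - K)^*). We are in the second case, so we need both kernels. Kernel of I - K: (I - K) u = u - u (v·u) = u - u = 0, so ker(I - K) = span{u} = span{(1, 0, 1, -1)} (it is exactly 1-dimensional because rank(I - K) = 3). Kernel of the adjoint: K is real, so (I - K)^* = I - K^T = I - v u^T, and (I - v u^T) v = v - v (u·v) = 0; hence ker((I - K)^*) = span{v} = span{(3, 0, 1, 3)}. Therefore (I - K) x = y is solvable iff <y, v> = 0, i.e. iff 3y_1 + y_3 + 3y_4 = 0. When this holds, K y = u (v·y) = 0, so (I - K) y = y and x = y is a particular solution; the full solution set is the line x = y + c·u = y + c·(1, 0, 1, -1), c ∈ C.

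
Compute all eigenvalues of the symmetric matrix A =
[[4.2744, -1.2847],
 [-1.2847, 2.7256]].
sigma(A) ≈ {2, 5}

A is real symmetric, so its spectrum consists of real eigenvalues. Expanding the characteristic polynomial of the displayed matrix gives
  det(λ I - A) = p(λ) = λ^2 + (-7)λ + (10).
Solving p(λ) = 0 yields eigenvalues ≈ 2, 5. (A is shown rounded to 4 decimals, so these recover the underlying integer eigenvalues to within that precision.)
Verification: the trace of A = 7 equals the sum of eigenvalues 7, and det(A) ≈ 9.9999 matches the eigenvalue product 10.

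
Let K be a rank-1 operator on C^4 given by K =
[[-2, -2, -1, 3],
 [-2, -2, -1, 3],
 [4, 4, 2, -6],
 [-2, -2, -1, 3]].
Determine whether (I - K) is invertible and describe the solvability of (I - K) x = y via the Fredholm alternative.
(I - K) is singular (det(I - K) = 0, i.e. 1 ∈ sigma(K)). (I - K) x = y is solvable iff y ⊥ ker((I - K)^*) = span{(-2, -2, -1, 3)}, i.e. iff -2y_1 - 2y_2 - y_3 + 3y_4 = 0. When solvable, the solutions are x = y + c·(1, 1, -2, 1), c arbitrary (ker(I - K) = span{(1, 1, -2, 1)}, dimension 1).

K has rank 1, so it is an outer product K = u v^T: every row of K is a multiple of one row vector. Reading off the entries, u = (1, 1, -2, 1) and v = (-2, -2, -1, 3) (row i of K equals u_i·v^T). A rank-one matrix u v^T satisfies K u = u (v·u) and kills the (3)-dimensional subspace v^⊥, so its characteristic polynomial is lambda^3 (lambda - v·u) with v·u = tr K = 1. Hence the eigenvalues of I - K are 1 (multiplicity 3) and 1 - (1) = 0, so det(I - K) = 0. (Direct check: I - K =
[[3, 2, 1, -3],
 [2, 3, 1, -3],
 [-4, -4, -1, 6],
 [2, 2, 1, -2]]
has determinant 0.) So 1 is an eigenvalue of K and (I - K) is not invertible. The finite-dimensional Fredholm alternative says: either (I - K) is invertible, or ker(I - K) ≠ {0} and then range(I - K) = ker((I - K)^*)^⊥, with dim ker(I - K) = dim ker((I - K)^*). We are in the second case, so we need both kernels. Kernel of I - K: (I - K) u = u - u (v·u) = u - u = 0, so ker(I - K) = span{u} = span{(1, 1, -2, 1)} (it is exactly 1-dimensional because rank(I - K) = 3). Kernel of the adjoint: K is real, so (I - K)^* = I - K^T = I - v u^T, and (I - v u^T) v = v - v (u·v) = 0; hence ker((I - K)^*) = span{v} = span{(-2, -2, -1, 3)}. Therefore (I - K) x = y is solvable iff <y, v> = 0, i.e. iff -2y_1 - 2y_2 - y_3 + 3y_4 = 0. When this holds, K y = u (v·y) = 0, so (I - K) y = y and x = y is a particular solution; the full solution set is the line x = y + c·u = y + c·(1, 1, -2, 1), c ∈ C.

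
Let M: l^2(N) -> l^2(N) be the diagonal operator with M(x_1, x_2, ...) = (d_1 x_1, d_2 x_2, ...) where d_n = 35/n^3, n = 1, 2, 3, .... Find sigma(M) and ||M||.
sigma(M) = {35/n^3 : n ≥ 1} ∪ {0}; ||M|| = 35

A bounded diagonal operator on l^2 with diagonal entries d_n has spectrum equal to the closure of {d_n : n ≥ 1}: every d_n is an eigenvalue (with eigenvector e_n), so {d_n} ⊂ sigma(M); the spectrum is closed, so its closure is too; and for lambda not in the closure, (M - lambda I) has bounded inverse (the diagonal entries 1/(d_n - lambda) are bounded). For our sequence d_n = 35/n^3, n = 1, 2, 3, ...:
  - {d_n} = {35/n^3 : n ≥ 1}; the only limit point is 0
  - closure = {35/n^3 : n ≥ 1} ∪ {0}
For the norm: a diagonal operator has ||M|| = sup_n |d_n|. Here d_n = 35/n^3 is positive and decreasing, so sup_n |d_n| = d_1 = 35. So ||M|| = 35.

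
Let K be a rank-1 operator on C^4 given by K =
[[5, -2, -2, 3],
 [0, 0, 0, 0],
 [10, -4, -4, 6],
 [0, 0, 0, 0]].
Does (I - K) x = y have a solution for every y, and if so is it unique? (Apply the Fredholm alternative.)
(I - K) is singular (det(I - K) = 0, i.e. 1 ∈ sigma(K)). (I - K) x = y is solvable iff y ⊥ ker((I - K)^*) = span{(5, -2, -2, 3)}, i.e. iff 5y_1 - 2y_2 - 2y_3 + 3y_4 = 0. When solvable, the solutions are x = y + c·(1, 0, 2, 0), c arbitrary (ker(I - K) = span{(1, 0, 2, 0)}, dimension 1).

K has rank 1, so it is an outer product K = u v^T: every row of K is a multiple of one row vector. Reading off the entries, u = (1, 0, 2, 0) and v = (5, -2, -2, 3) (row i of K equals u_i·v^T). A rank-one matrix u v^T satisfies K u = u (v·u) and kills the (3)-dimensional subspace v^⊥, so its characteristic polynomial is lambda^3 (lambda - v·u) with v·u = tr K = 1. Hence the eigenvalues of I - K are 1 (multiplicity 3) and 1 - (1) = 0, so det(I - K) = 0. (Direct check: I - K =
[[-4, 2, 2, -3],
 [0, 1, 0, 0],
 [-10, 4, 5, -6],
 [0, 0, 0, 1]]
has determinant 0.) So 1 is an eigenvalue of K and (I - K) is not invertible. The finite-dimensional Fredholm alternative says: either (I - K) is invertible, or ker(I - K) ≠ {0} and then range(I - K) = ker((I - K)^*)^⊥, with dim ker(I - K) = dim ker((I - K)^*). We are in the second case, so we need both kernels. Kernel of I - K: (I - K) u = u - u (v·u) = u - u = 0, so ker(I - K) = span{u} = span{(1, 0, 2, 0)} (it is exactly 1-dimensional because rank(I - K) = 3). Kernel of the adjoint: K is real, so (I - K)^* = I - K^T = I - v u^T, and (I - v u^T) v = v - v (u·v) = 0; hence ker((I - K)^*) = span{v} = span{(5, -2, -2, 3)}. Therefore (I - K) x = y is solvable iff <y, v> = 0, i.e. iff 5y_1 - 2y_2 - 2y_3 + 3y_4 = 0. When this holds, K y = u (v·y) = 0, so (I - K) y = y and x = y is a particular solution; the full solution set is the line x = y + c·u = y + c·(1, 0, 2, 0), c ∈ C.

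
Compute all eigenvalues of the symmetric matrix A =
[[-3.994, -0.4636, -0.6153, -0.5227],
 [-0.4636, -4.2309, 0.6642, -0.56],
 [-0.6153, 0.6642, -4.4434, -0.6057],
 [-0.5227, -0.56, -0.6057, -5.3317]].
sigma(A) ≈ {-6, -5, -4, -3}

A is real symmetric, so its spectrum consists of real eigenvalues. Expanding the characteristic polynomial of the displayed matrix gives
  det(λ I - A) = p(λ) = λ^4 + (18)λ^3 + (119)λ^2 + (342)λ + (359.9989).
Solving p(λ) = 0 yields eigenvalues ≈ -6, -5, -4, -3. (A is shown rounded to 4 decimals, so these recover the underlying integer eigenvalues to within that precision.)
Verification: the trace of A = -18 equals the sum of eigenvalues -18, and det(A) ≈ 359.9989 matches the eigenvalue product 360.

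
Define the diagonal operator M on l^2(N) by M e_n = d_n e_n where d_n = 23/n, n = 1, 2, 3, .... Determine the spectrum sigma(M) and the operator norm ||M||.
sigma(M) = {23/n : n ≥ 1} ∪ {0}; ||M|| = 23

A bounded diagonal operator on l^2 with diagonal entries d_n has spectrum equal to the closure of {d_n : n ≥ 1}: every d_n is an eigenvalue (with eigenvector e_n), so {d_n} ⊂ sigma(M); the spectrum is closed, so its closure is too; and for lambda not in the closure, (M - lambda I) has bounded inverse (the diagonal entries 1/(d_n - lambda) are bounded). For our sequence d_n = 23/n, n = 1, 2, 3, ...:
  - {d_n} = {23/n : n ≥ 1}; the only limit point is 0
  - closure = {23/n : n ≥ 1} ∪ {0}
For the norm: a diagonal operator has ||M|| = sup_n |d_n|. Here d_n = 23/n is positive and decreasing, so sup_n |d_n| = d_1 = 23. So ||M|| = 23.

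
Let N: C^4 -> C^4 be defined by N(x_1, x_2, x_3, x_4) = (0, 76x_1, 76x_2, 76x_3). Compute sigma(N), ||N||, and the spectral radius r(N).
sigma(N) = {0}; ||N|| = 76; r(N) = 0. (N is nilpotent with N^4 = 0.)

On C^4, N is a strictly lower-triangular matrix with 76 on the subdiagonal and zeros elsewhere, so its characteristic polynomial is lambda^4 and every eigenvalue is 0: sigma(N) = {0}. For the operator norm, N e_i = 76e_{i+1} for i = 1, ..., 3 and N e_4 = 0, so the singular values of N are 76 (with multiplicity 3) and 0; hence ||N|| = 76. The spectral radius r(N) = max|lambda| = 0. Note ||N|| > r(N) — characteristic of non-normal nilpotent operators. Indeed N^4 = 0.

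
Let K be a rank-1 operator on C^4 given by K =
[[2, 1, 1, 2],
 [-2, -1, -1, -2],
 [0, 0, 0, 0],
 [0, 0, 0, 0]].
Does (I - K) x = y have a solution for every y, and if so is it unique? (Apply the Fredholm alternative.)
(I - K) is singular (det(I - K) = 0, i.e. 1 ∈ sigma(K)). (I - K) x = y is solvable iff y ⊥ ker((I - K)^*) = span{(2, 1, 1, 2)}, i.e. iff 2y_1 + y_2 + y_3 + 2y_4 = 0. When solvable, the solutions are x = y + c·(1, -1, 0, 0), c arbitrary (ker(I - K) = span{(1, -1, 0, 0)}, dimension 1).

K has rank 1, so it is an outer product K = u v^T: every row of K is a multiple of one row vector. Reading off the entries, u = (1, -1, 0, 0) and v = (2, 1, 1, 2) (row i of K equals u_i·v^T). A rank-one matrix u v^T satisfies K u = u (v·u) and kills the (3)-dimensional subspace v^⊥, so its characteristic polynomial is lambda^3 (lambda - v·u) with v·u = tr K = 1. Hence the eigenvalues of I - K are 1 (multiplicity 3) and 1 - (1) = 0, so det(I - K) = 0. (Direct check: I - K =
[[-1, -1, -1, -2],
 [2, 2, 1, 2],
 [0, 0, 1, 0],
 [0, 0, 0, 1]]
has determinant 0.) So 1 is an eigenvalue of K and (I - K) is not invertible. The finite-dimensional Fredholm alternative says: either (I - K) is invertible, or ker(I - K) ≠ {0} and then range(I - K) = ker((I - K)^*)^⊥, with dim ker(I - K) = dim ker((I - K)^*). We are in the second case, so we need both kernels. Kernel of I - K: (I - K) u = u - u (v·u) = u - u = 0, so ker(I - K) = span{u} = span{(1, -1, 0, 0)} (it is exactly 1-dimensional because rank(I - K) = 3). Kernel of the adjoint: K is real, so (I - K)^* = I - K^T = I - v u^T, and (I - v u^T) v = v - v (u·v) = 0; hence ker((I - K)^*) = span{v} = span{(2, 1, 1, 2)}. Therefore (I - K) x = y is solvable iff <y, v> = 0, i.e. iff 2y_1 + y_2 + y_3 + 2y_4 = 0. When this holds, K y = u (v·y) = 0, so (I - K) y = y and x = y is a particular solution; the full solution set is the line x = y + c·u = y + c·(1, -1, 0, 0), c ∈ C.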